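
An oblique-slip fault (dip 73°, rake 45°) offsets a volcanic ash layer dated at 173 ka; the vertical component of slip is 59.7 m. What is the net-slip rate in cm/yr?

dip-slip = throw / sin(dip) = 59.7 / sin(73°) = 62.43 m
net slip = dip-slip / sin(rake) = 62.43 / sin(45°) = 88.29 m
rate = 88.29 m / 173 ka = 0.000510 m/yr = 0.0510 cm/yr

0.0510 cm/yr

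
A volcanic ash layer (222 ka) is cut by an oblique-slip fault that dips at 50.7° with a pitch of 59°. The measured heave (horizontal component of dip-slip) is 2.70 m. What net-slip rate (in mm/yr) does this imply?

dip-slip = heave / cos(dip) = 2.70 / cos(50.7°) = 4.263 m
net slip = dip-slip / sin(rake) = 4.263 / sin(59°) = 4.973 m
rate = 4.973 m / 222 ka = 0.0000224 m/yr = 0.0224 mm/yr

0.0224 mm/yr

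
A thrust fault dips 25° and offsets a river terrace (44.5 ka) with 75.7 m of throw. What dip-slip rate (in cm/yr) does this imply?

dip-slip = throw / sin(dip) = 75.7 m / sin(25°) = 179.1 m
rate = 179.1 m / 44.5 ka = 0.00403 m/yr = 0.403 cm/yr

0.403 cm/yr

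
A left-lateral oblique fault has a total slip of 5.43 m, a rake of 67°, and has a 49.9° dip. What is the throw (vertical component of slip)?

3.82 m

dip-slip = net slip × sin(rake) = 5.43 m × sin(67°) = 4.998 m
throw = dip-slip × sin(dip) = 4.998 × sin(49.9°) = 3.82 m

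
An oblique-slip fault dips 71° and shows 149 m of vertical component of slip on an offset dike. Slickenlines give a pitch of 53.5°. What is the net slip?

196 m

dip-slip = throw / sin(dip) = 149 / sin(71°) = 157.6 m
net slip = dip-slip / sin(rake) = 157.6 / sin(53.5°) = 196 m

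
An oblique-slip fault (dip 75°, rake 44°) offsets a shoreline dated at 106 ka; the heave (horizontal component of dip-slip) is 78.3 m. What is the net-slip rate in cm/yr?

0.411 cm/yr

dip-slip = heave / cos(dip) = 78.3 / cos(75°) = 302.5 m
net slip = dip-slip / sin(rake) = 302.5 / sin(44°) = 435.5 m
rate = 435.5 m / 106 ka = 0.00411 m/yr = 0.411 cm/yr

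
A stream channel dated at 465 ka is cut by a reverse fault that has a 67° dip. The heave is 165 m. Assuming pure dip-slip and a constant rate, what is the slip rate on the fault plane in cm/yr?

0.0908 cm/yr

dip-slip = heave / cos(dip) = 165 m / cos(67°) = 422.3 m
rate = 422.3 m / 465 ka = 0.000908 m/yr = 0.0908 cm/yr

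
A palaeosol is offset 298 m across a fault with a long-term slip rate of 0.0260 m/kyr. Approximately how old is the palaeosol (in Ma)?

age = offset / rate = 298 m / (0.0260 m/kyr) = 1.15e+07 yr = 11.5 Ma

11.5 Ma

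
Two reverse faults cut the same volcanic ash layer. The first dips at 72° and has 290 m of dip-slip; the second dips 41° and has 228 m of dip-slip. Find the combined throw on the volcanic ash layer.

throw_A = 290 × sin(72°) = 275.8 m
throw_B = 228 × sin(41°) = 149.6 m
total = 275.8 + 149.6 = 425 m

425 m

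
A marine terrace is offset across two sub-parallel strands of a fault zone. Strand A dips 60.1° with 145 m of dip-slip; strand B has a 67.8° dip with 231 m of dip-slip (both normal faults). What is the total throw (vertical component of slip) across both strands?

340 m

throw_A = 145 × sin(60.1°) = 125.7 m
throw_B = 231 × sin(67.8°) = 213.9 m
total = 125.7 + 213.9 = 340 m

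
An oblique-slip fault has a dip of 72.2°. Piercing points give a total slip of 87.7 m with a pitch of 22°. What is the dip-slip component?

32.9 m

dip-slip = net slip × sin(rake) = 87.7 m × sin(22°) = 32.9 m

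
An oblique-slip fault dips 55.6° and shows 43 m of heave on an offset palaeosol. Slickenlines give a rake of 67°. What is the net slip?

dip-slip = heave / cos(dip) = 43 / cos(55.6°) = 76.11 m
net slip = dip-slip / sin(rake) = 76.11 / sin(67°) = 82.7 m

82.7 m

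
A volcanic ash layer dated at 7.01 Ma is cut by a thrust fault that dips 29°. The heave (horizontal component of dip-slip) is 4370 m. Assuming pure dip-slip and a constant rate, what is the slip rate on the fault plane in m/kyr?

dip-slip = heave / cos(dip) = 4370 m / cos(29°) = 4996 m
rate = 4996 m / 7.01 Ma = 0.000713 m/yr = 0.713 m/kyr

0.713 m/kyr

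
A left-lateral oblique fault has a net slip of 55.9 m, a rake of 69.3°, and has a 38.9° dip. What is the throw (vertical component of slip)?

32.8 m

dip-slip = net slip × sin(rake) = 55.9 m × sin(69.3°) = 52.29 m
throw = dip-slip × sin(dip) = 52.29 × sin(38.9°) = 32.8 m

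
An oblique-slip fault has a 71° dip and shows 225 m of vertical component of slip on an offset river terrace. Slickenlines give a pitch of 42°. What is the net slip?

356 m

dip-slip = throw / sin(dip) = 225 / sin(71°) = 238 m
net slip = dip-slip / sin(rake) = 238 / sin(42°) = 356 m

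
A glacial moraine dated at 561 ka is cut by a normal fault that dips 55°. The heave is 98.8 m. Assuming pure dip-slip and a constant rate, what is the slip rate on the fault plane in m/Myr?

dip-slip = heave / cos(dip) = 98.8 m / cos(55°) = 172.3 m
rate = 172.3 m / 561 ka = 0.000307 m/yr = 307 m/Myr

307 m/Myr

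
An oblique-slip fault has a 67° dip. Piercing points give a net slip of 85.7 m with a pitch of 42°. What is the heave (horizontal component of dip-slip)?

dip-slip = net slip × sin(rake) = 85.7 m × sin(42°) = 57.34 m
heave = dip-slip × cos(dip) = 57.34 × cos(67°) = 22.4 m

22.4 m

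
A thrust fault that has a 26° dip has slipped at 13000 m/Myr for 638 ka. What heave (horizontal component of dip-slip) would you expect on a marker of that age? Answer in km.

7.45 km

dip-slip = rate × time = 13000 m/Myr × 638 ka = 8294 m
heave = dip-slip × cos(dip) = 8294 × cos(26°) = 7450 m = 7.45 km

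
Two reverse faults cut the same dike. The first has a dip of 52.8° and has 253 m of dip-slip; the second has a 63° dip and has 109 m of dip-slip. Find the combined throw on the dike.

299 m

throw_A = 253 × sin(52.8°) = 201.5 m
throw_B = 109 × sin(63°) = 97.12 m
total = 201.5 + 97.12 = 299 m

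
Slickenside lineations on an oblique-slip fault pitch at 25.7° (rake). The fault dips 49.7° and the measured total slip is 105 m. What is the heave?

dip-slip = net slip × sin(rake) = 105 m × sin(25.7°) = 45.53 m
heave = dip-slip × cos(dip) = 45.53 × cos(49.7°) = 29.5 m

29.5 m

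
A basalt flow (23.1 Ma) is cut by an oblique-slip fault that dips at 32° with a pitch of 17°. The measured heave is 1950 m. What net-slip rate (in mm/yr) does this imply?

0.340 mm/yr

dip-slip = heave / cos(dip) = 1950 / cos(32°) = 2299 m
net slip = dip-slip / sin(rake) = 2299 / sin(17°) = 7865 m
rate = 7865 m / 23.1 Ma = 0.000340 m/yr = 0.340 mm/yr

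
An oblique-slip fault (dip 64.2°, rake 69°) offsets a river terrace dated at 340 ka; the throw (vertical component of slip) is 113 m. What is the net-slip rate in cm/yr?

0.0395 cm/yr

dip-slip = throw / sin(dip) = 113 / sin(64.2°) = 125.5 m
net slip = dip-slip / sin(rake) = 125.5 / sin(69°) = 134.4 m
rate = 134.4 m / 340 ka = 0.000395 m/yr = 0.0395 cm/yr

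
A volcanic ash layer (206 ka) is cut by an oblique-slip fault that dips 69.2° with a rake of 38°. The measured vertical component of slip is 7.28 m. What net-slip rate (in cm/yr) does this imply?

dip-slip = throw / sin(dip) = 7.28 / sin(69.2°) = 7.788 m
net slip = dip-slip / sin(rake) = 7.788 / sin(38°) = 12.65 m
rate = 12.65 m / 206 ka = 0.0000614 m/yr = 0.00614 cm/yr

0.00614 cm/yr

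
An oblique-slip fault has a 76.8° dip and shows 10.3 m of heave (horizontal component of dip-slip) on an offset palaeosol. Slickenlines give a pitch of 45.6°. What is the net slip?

dip-slip = heave / cos(dip) = 10.3 / cos(76.8°) = 45.11 m
net slip = dip-slip / sin(rake) = 45.11 / sin(45.6°) = 63.1 m

63.1 m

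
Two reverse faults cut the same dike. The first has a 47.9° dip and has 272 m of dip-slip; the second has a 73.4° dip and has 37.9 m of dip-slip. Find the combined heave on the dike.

heave_A = 272 × cos(47.9°) = 182.4 m
heave_B = 37.9 × cos(73.4°) = 10.83 m
total = 182.4 + 10.83 = 193 m

193 m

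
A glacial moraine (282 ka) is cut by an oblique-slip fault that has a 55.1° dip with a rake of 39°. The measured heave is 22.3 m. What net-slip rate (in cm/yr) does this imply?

0.0220 cm/yr

dip-slip = heave / cos(dip) = 22.3 / cos(55.1°) = 38.98 m
net slip = dip-slip / sin(rake) = 38.98 / sin(39°) = 61.93 m
rate = 61.93 m / 282 ka = 0.000220 m/yr = 0.0220 cm/yr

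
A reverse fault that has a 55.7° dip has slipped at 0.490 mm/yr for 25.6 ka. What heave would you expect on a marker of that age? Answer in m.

7.07 m

dip-slip = rate × time = 0.490 mm/yr × 25.6 ka = 12.54 m
heave = dip-slip × cos(dip) = 12.54 × cos(55.7°) = 7.07 m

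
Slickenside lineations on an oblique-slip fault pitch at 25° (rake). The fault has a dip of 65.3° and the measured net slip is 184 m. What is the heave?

32.5 m

dip-slip = net slip × sin(rake) = 184 m × sin(25°) = 77.76 m
heave = dip-slip × cos(dip) = 77.76 × cos(65.3°) = 32.5 m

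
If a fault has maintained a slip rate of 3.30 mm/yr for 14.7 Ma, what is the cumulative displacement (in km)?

48.5 km

slip = rate × time = 3.30 mm/yr × 14.7 Ma = 48500 m = 48.5 km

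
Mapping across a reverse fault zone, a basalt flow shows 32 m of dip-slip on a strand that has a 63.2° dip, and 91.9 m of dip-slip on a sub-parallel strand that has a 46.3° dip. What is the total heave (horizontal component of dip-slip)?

heave_A = 32 × cos(63.2°) = 14.43 m
heave_B = 91.9 × cos(46.3°) = 63.49 m
total = 14.43 + 63.49 = 77.9 m

77.9 m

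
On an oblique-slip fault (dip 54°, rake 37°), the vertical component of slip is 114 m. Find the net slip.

dip-slip = throw / sin(dip) = 114 / sin(54°) = 140.9 m
net slip = dip-slip / sin(rake) = 140.9 / sin(37°) = 234 m

234 m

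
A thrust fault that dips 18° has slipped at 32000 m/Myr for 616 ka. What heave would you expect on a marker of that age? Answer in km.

18.7 km

dip-slip = rate × time = 32000 m/Myr × 616 ka = 19710 m
heave = dip-slip × cos(dip) = 19710 × cos(18°) = 18700 m = 18.7 km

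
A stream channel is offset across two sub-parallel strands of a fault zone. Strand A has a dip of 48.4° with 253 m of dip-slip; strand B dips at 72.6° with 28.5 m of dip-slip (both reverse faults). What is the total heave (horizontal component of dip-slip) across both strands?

heave_A = 253 × cos(48.4°) = 168 m
heave_B = 28.5 × cos(72.6°) = 8.523 m
total = 168 + 8.523 = 176 m

176 m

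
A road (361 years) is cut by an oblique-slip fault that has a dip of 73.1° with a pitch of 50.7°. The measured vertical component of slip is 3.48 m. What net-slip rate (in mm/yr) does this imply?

13 mm/yr

dip-slip = throw / sin(dip) = 3.48 / sin(73.1°) = 3.637 m
net slip = dip-slip / sin(rake) = 3.637 / sin(50.7°) = 4.700 m
rate = 4.700 m / 361 years = 0.0130 m/yr = 13 mm/yr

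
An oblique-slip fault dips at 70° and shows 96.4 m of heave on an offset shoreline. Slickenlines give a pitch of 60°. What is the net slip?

325 m

dip-slip = heave / cos(dip) = 96.4 / cos(70°) = 281.9 m
net slip = dip-slip / sin(rake) = 281.9 / sin(60°) = 325 m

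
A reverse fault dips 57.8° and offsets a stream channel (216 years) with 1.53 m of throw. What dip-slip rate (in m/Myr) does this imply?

dip-slip = throw / sin(dip) = 1.53 m / sin(57.8°) = 1.808 m
rate = 1.808 m / 216 years = 0.00837 m/yr = 8370 m/Myr

8370 m/Myr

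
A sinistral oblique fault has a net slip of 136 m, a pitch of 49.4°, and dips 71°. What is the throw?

97.6 m

dip-slip = net slip × sin(rake) = 136 m × sin(49.4°) = 103.3 m
throw = dip-slip × sin(dip) = 103.3 × sin(71°) = 97.6 m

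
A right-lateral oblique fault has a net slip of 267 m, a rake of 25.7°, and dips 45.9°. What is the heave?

dip-slip = net slip × sin(rake) = 267 m × sin(25.7°) = 115.8 m
heave = dip-slip × cos(dip) = 115.8 × cos(45.9°) = 80.6 m

80.6 m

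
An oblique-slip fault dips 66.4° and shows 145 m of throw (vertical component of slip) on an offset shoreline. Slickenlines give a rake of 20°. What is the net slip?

dip-slip = throw / sin(dip) = 145 / sin(66.4°) = 158.2 m
net slip = dip-slip / sin(rake) = 158.2 / sin(20°) = 463 m

463 m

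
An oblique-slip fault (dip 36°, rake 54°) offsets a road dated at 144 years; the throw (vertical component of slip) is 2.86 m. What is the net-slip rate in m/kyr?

dip-slip = throw / sin(dip) = 2.86 / sin(36°) = 4.866 m
net slip = dip-slip / sin(rake) = 4.866 / sin(54°) = 6.014 m
rate = 6.014 m / 144 years = 0.0418 m/yr = 41.8 m/kyr

41.8 m/kyr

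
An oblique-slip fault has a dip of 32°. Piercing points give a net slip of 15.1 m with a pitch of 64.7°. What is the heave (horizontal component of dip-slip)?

11.6 m

dip-slip = net slip × sin(rake) = 15.1 m × sin(64.7°) = 13.65 m
heave = dip-slip × cos(dip) = 13.65 × cos(32°) = 11.6 m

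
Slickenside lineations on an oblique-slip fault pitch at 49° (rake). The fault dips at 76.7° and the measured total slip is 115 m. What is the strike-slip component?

strike-slip = net slip × cos(rake) = 115 m × cos(49°) = 75.4 m

75.4 m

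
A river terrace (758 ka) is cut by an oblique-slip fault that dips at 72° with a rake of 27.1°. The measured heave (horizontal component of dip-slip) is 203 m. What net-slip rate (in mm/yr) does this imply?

1.90 mm/yr

dip-slip = heave / cos(dip) = 203 / cos(72°) = 656.9 m
net slip = dip-slip / sin(rake) = 656.9 / sin(27.1°) = 1442 m
rate = 1442 m / 758 ka = 0.00190 m/yr = 1.90 mm/yr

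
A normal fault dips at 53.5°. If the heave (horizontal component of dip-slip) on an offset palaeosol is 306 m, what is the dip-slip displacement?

514 m

dip-slip = heave / cos(dip) = 306 / cos(53.5°) = 514 m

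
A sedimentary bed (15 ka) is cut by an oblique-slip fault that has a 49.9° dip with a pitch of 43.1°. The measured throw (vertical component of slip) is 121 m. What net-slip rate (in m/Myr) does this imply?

15400 m/Myr

dip-slip = throw / sin(dip) = 121 / sin(49.9°) = 158.2 m
net slip = dip-slip / sin(rake) = 158.2 / sin(43.1°) = 231.5 m
rate = 231.5 m / 15 ka = 0.0154 m/yr = 15400 m/Myr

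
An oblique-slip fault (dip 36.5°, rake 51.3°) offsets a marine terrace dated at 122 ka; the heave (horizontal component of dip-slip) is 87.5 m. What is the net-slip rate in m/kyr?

1.14 m/kyr

dip-slip = heave / cos(dip) = 87.5 / cos(36.5°) = 108.9 m
net slip = dip-slip / sin(rake) = 108.9 / sin(51.3°) = 139.5 m
rate = 139.5 m / 122 ka = 0.00114 m/yr = 1.14 m/kyr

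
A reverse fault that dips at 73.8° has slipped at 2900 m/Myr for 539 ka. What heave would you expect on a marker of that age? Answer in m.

436 m

dip-slip = rate × time = 2900 m/Myr × 539 ka = 1563 m
heave = dip-slip × cos(dip) = 1563 × cos(73.8°) = 436 m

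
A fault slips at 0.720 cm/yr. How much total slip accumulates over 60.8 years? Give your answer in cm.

43.8 cm

slip = rate × time = 0.720 cm/yr × 60.8 years = 0.438 m = 43.8 cm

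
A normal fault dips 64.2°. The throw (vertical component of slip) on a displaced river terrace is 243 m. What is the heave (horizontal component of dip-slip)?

heave = throw / tan(dip) = 243 / tan(64.2°) = 117 m

117 m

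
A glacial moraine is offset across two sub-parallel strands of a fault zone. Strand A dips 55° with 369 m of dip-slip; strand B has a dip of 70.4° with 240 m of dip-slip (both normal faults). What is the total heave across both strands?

292 m

heave_A = 369 × cos(55°) = 211.6 m
heave_B = 240 × cos(70.4°) = 80.51 m
total = 211.6 + 80.51 = 292 m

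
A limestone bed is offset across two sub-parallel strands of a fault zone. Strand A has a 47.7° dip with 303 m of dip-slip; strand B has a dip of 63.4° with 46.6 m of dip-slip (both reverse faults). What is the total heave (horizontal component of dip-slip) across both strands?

heave_A = 303 × cos(47.7°) = 203.9 m
heave_B = 46.6 × cos(63.4°) = 20.87 m
total = 203.9 + 20.87 = 225 m

225 m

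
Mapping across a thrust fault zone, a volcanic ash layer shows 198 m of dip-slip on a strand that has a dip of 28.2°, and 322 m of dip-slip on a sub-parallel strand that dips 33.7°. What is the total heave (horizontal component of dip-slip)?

heave_A = 198 × cos(28.2°) = 174.5 m
heave_B = 322 × cos(33.7°) = 267.9 m
total = 174.5 + 267.9 = 442 m

442 m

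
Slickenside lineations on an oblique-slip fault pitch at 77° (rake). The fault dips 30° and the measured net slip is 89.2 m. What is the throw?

dip-slip = net slip × sin(rake) = 89.2 m × sin(77°) = 86.91 m
throw = dip-slip × sin(dip) = 86.91 × sin(30°) = 43.5 m

43.5 m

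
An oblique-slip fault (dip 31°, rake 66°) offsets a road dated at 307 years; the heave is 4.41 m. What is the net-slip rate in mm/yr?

dip-slip = heave / cos(dip) = 4.41 / cos(31°) = 5.145 m
net slip = dip-slip / sin(rake) = 5.145 / sin(66°) = 5.632 m
rate = 5.632 m / 307 years = 0.0183 m/yr = 18.3 mm/yr

18.3 mm/yr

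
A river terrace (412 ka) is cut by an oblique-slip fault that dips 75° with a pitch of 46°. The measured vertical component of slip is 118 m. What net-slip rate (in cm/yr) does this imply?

0.0412 cm/yr

dip-slip = throw / sin(dip) = 118 / sin(75°) = 122.2 m
net slip = dip-slip / sin(rake) = 122.2 / sin(46°) = 169.8 m
rate = 169.8 m / 412 ka = 0.000412 m/yr = 0.0412 cm/yr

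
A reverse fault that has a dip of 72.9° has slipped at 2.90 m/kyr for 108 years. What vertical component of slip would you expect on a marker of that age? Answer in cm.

29.9 cm

dip-slip = rate × time = 2.90 m/kyr × 108 years = 0.3132 m
throw = dip-slip × sin(dip) = 0.3132 × sin(72.9°) = 0.299 m = 29.9 cm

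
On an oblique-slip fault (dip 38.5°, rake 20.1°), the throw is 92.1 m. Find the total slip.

431 m

dip-slip = throw / sin(dip) = 92.1 / sin(38.5°) = 147.9 m
net slip = dip-slip / sin(rake) = 147.9 / sin(20.1°) = 431 m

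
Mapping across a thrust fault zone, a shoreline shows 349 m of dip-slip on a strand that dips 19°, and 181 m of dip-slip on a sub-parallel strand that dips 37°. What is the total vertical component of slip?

throw_A = 349 × sin(19°) = 113.6 m
throw_B = 181 × sin(37°) = 108.9 m
total = 113.6 + 108.9 = 223 m

223 m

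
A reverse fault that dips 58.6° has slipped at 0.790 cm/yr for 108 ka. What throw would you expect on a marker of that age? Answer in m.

dip-slip = rate × time = 0.790 cm/yr × 108 ka = 853.2 m
throw = dip-slip × sin(dip) = 853.2 × sin(58.6°) = 728 m

728 m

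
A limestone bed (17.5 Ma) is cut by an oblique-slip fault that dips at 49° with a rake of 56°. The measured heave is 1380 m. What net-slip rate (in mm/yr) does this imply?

dip-slip = heave / cos(dip) = 1380 / cos(49°) = 2103 m
net slip = dip-slip / sin(rake) = 2103 / sin(56°) = 2537 m
rate = 2537 m / 17.5 Ma = 0.000145 m/yr = 0.145 mm/yr

0.145 mm/yr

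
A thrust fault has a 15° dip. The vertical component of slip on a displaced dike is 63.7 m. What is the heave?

238 m

heave = throw / tan(dip) = 63.7 / tan(15°) = 238 m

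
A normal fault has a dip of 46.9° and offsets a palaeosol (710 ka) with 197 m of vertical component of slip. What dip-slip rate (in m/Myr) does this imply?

dip-slip = throw / sin(dip) = 197 m / sin(46.9°) = 269.8 m
rate = 269.8 m / 710 ka = 0.000380 m/yr = 380 m/Myr

380 m/Myr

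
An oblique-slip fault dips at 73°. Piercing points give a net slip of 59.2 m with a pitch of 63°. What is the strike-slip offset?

26.9 m

strike-slip = net slip × cos(rake) = 59.2 m × cos(63°) = 26.9 m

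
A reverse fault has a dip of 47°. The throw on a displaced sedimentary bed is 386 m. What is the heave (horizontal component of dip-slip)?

360 m

heave = throw / tan(dip) = 386 / tan(47°) = 360 m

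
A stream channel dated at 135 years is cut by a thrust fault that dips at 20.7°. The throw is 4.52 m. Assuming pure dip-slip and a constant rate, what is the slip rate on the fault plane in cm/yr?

9.47 cm/yr

dip-slip = throw / sin(dip) = 4.52 m / sin(20.7°) = 12.79 m
rate = 12.79 m / 135 years = 0.0947 m/yr = 9.47 cm/yr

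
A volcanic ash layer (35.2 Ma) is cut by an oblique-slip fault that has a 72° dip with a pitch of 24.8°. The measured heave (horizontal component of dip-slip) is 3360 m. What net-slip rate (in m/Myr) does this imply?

736 m/Myr

dip-slip = heave / cos(dip) = 3360 / cos(72°) = 10870 m
net slip = dip-slip / sin(rake) = 10870 / sin(24.8°) = 25920 m
rate = 25920 m / 35.2 Ma = 0.000736 m/yr = 736 m/Myr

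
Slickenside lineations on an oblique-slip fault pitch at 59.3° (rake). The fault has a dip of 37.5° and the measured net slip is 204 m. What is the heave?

dip-slip = net slip × sin(rake) = 204 m × sin(59.3°) = 175.4 m
heave = dip-slip × cos(dip) = 175.4 × cos(37.5°) = 139 m

139 m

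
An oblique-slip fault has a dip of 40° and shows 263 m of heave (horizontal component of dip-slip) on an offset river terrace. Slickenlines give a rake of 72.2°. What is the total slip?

361 m

dip-slip = heave / cos(dip) = 263 / cos(40°) = 343.3 m
net slip = dip-slip / sin(rake) = 343.3 / sin(72.2°) = 361 m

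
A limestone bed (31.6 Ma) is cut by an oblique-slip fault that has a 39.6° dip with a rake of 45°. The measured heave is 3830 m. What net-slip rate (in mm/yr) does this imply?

dip-slip = heave / cos(dip) = 3830 / cos(39.6°) = 4971 m
net slip = dip-slip / sin(rake) = 4971 / sin(45°) = 7030 m
rate = 7030 m / 31.6 Ma = 0.000222 m/yr = 0.222 mm/yr

0.222 mm/yr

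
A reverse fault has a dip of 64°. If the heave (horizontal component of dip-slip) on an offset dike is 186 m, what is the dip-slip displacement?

dip-slip = heave / cos(dip) = 186 / cos(64°) = 424 m

424 m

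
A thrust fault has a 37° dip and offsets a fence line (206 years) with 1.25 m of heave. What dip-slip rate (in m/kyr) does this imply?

dip-slip = heave / cos(dip) = 1.25 m / cos(37°) = 1.565 m
rate = 1.565 m / 206 years = 0.00760 m/yr = 7.60 m/kyr

7.60 m/kyr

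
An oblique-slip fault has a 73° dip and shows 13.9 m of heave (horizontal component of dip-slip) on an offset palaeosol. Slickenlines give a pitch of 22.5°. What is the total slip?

dip-slip = heave / cos(dip) = 13.9 / cos(73°) = 47.54 m
net slip = dip-slip / sin(rake) = 47.54 / sin(22.5°) = 124 m

124 m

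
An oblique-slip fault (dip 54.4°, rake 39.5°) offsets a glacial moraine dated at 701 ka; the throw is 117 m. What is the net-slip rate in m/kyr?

0.323 m/kyr

dip-slip = throw / sin(dip) = 117 / sin(54.4°) = 143.9 m
net slip = dip-slip / sin(rake) = 143.9 / sin(39.5°) = 226.2 m
rate = 226.2 m / 701 ka = 0.000323 m/yr = 0.323 m/kyr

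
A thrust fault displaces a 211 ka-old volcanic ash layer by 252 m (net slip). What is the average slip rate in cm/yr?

0.119 cm/yr

rate = 252 m / 211 ka = 0.00119 m/yr = 0.119 cm/yr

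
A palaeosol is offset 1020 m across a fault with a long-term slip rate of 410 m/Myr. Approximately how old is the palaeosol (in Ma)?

age = offset / rate = 1020 m / (410 m/Myr) = 2.49e+06 yr = 2.49 Ma

2.49 Ma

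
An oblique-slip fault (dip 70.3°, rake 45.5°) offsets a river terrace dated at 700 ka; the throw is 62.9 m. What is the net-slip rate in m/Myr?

134 m/Myr

dip-slip = throw / sin(dip) = 62.9 / sin(70.3°) = 66.81 m
net slip = dip-slip / sin(rake) = 66.81 / sin(45.5°) = 93.67 m
rate = 93.67 m / 700 ka = 0.000134 m/yr = 134 m/Myr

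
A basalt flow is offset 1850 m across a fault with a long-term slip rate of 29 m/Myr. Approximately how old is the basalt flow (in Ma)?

63.8 Ma

age = offset / rate = 1850 m / (29 m/Myr) = 6.38e+07 yr = 63.8 Ma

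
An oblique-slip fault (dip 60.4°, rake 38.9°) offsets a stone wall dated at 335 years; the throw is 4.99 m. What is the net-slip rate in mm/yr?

dip-slip = throw / sin(dip) = 4.99 / sin(60.4°) = 5.739 m
net slip = dip-slip / sin(rake) = 5.739 / sin(38.9°) = 9.139 m
rate = 9.139 m / 335 years = 0.0273 m/yr = 27.3 mm/yr

27.3 mm/yr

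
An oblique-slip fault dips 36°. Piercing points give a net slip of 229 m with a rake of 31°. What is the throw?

dip-slip = net slip × sin(rake) = 229 m × sin(31°) = 117.9 m
throw = dip-slip × sin(dip) = 117.9 × sin(36°) = 69.3 m

69.3 m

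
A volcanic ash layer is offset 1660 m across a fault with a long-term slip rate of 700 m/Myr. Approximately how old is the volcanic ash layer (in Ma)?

2.37 Ma

age = offset / rate = 1660 m / (700 m/Myr) = 2.37e+06 yr = 2.37 Ma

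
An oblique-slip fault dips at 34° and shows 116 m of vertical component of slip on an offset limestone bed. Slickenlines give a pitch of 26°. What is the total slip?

dip-slip = throw / sin(dip) = 116 / sin(34°) = 207.4 m
net slip = dip-slip / sin(rake) = 207.4 / sin(26°) = 473 m

473 m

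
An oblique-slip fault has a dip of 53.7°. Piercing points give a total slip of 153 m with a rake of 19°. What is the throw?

40.1 m

dip-slip = net slip × sin(rake) = 153 m × sin(19°) = 49.81 m
throw = dip-slip × sin(dip) = 49.81 × sin(53.7°) = 40.1 m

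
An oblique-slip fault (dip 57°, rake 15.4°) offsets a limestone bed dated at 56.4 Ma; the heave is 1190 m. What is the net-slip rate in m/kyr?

dip-slip = heave / cos(dip) = 1190 / cos(57°) = 2185 m
net slip = dip-slip / sin(rake) = 2185 / sin(15.4°) = 8228 m
rate = 8228 m / 56.4 Ma = 0.000146 m/yr = 0.146 m/kyr

0.146 m/kyr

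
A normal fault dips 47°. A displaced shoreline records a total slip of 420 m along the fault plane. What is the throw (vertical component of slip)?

throw = dip-slip × sin(dip) = 420 m × sin(47°) = 307 m

307 m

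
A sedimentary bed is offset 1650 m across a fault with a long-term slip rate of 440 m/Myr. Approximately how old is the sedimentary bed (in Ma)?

age = offset / rate = 1650 m / (440 m/Myr) = 3.75e+06 yr = 3.75 Ma

3.75 Ma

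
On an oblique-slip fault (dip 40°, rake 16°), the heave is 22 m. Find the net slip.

104 m

dip-slip = heave / cos(dip) = 22 / cos(40°) = 28.72 m
net slip = dip-slip / sin(rake) = 28.72 / sin(16°) = 104 m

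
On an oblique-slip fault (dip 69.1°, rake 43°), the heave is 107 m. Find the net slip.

440 m

dip-slip = heave / cos(dip) = 107 / cos(69.1°) = 299.9 m
net slip = dip-slip / sin(rake) = 299.9 / sin(43°) = 440 m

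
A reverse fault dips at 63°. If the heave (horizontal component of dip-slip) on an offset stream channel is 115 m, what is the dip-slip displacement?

253 m

dip-slip = heave / cos(dip) = 115 / cos(63°) = 253 m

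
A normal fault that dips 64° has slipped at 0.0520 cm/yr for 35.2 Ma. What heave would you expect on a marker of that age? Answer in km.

8.02 km

dip-slip = rate × time = 0.0520 cm/yr × 35.2 Ma = 18300 m
heave = dip-slip × cos(dip) = 18300 × cos(64°) = 8020 m = 8.02 km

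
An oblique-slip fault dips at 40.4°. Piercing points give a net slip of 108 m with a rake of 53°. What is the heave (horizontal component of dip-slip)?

dip-slip = net slip × sin(rake) = 108 m × sin(53°) = 86.25 m
heave = dip-slip × cos(dip) = 86.25 × cos(40.4°) = 65.7 m

65.7 m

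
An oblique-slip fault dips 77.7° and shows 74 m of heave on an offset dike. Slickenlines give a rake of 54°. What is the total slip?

429 m

dip-slip = heave / cos(dip) = 74 / cos(77.7°) = 347.4 m
net slip = dip-slip / sin(rake) = 347.4 / sin(54°) = 429 m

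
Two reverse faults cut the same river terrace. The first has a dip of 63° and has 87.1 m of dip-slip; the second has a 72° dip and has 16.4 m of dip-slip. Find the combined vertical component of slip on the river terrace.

throw_A = 87.1 × sin(63°) = 77.61 m
throw_B = 16.4 × sin(72°) = 15.60 m
total = 77.61 + 15.60 = 93.2 m

93.2 m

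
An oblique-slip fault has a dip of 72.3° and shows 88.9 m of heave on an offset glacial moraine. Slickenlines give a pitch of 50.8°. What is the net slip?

dip-slip = heave / cos(dip) = 88.9 / cos(72.3°) = 292.4 m
net slip = dip-slip / sin(rake) = 292.4 / sin(50.8°) = 377 m

377 m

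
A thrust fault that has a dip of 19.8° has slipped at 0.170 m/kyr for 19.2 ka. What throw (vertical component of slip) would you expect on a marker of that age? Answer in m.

1.11 m

dip-slip = rate × time = 0.170 m/kyr × 19.2 ka = 3.264 m
throw = dip-slip × sin(dip) = 3.264 × sin(19.8°) = 1.11 m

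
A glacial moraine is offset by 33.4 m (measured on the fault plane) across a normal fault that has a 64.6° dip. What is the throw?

throw = dip-slip × sin(dip) = 33.4 m × sin(64.6°) = 30.2 m

30.2 m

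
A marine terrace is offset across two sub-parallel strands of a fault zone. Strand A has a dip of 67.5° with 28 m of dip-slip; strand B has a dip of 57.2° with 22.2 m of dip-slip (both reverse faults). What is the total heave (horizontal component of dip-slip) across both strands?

heave_A = 28 × cos(67.5°) = 10.72 m
heave_B = 22.2 × cos(57.2°) = 12.03 m
total = 10.72 + 12.03 = 22.7 m

22.7 m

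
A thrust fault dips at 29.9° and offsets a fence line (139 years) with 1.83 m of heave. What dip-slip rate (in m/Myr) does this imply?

dip-slip = heave / cos(dip) = 1.83 m / cos(29.9°) = 2.111 m
rate = 2.111 m / 139 years = 0.0152 m/yr = 15200 m/Myr

15200 m/Myr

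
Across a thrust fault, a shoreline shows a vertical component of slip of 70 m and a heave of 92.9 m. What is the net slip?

net slip = √(throw² + heave²) = √(70² + 92.9²) = 116 m

116 m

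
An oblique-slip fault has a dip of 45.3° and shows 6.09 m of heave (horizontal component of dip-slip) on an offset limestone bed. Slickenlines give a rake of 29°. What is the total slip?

dip-slip = heave / cos(dip) = 6.09 / cos(45.3°) = 8.658 m
net slip = dip-slip / sin(rake) = 8.658 / sin(29°) = 17.9 m

17.9 m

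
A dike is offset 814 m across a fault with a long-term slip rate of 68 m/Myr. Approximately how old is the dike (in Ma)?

12 Ma

age = offset / rate = 814 m / (68 m/Myr) = 1.2e+07 yr = 12 Ma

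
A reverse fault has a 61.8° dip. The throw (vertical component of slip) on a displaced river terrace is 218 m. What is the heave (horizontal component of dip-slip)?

heave = throw / tan(dip) = 218 / tan(61.8°) = 117 m

117 m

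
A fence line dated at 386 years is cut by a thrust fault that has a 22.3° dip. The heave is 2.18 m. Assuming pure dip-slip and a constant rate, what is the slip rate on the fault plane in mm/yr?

dip-slip = heave / cos(dip) = 2.18 m / cos(22.3°) = 2.356 m
rate = 2.356 m / 386 years = 0.00610 m/yr = 6.10 mm/yr

6.10 mm/yr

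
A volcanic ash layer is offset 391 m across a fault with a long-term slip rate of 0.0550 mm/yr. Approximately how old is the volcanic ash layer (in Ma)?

7.11 Ma

age = offset / rate = 391 m / (0.0550 mm/yr) = 7.11e+06 yr = 7.11 Ma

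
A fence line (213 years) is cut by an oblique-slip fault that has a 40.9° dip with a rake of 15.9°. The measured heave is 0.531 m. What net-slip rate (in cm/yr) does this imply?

dip-slip = heave / cos(dip) = 0.531 / cos(40.9°) = 0.7025 m
net slip = dip-slip / sin(rake) = 0.7025 / sin(15.9°) = 2.564 m
rate = 2.564 m / 213 years = 0.0120 m/yr = 1.20 cm/yr

1.20 cm/yr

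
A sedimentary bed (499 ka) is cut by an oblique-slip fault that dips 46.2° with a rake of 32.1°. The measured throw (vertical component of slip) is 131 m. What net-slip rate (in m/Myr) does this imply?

dip-slip = throw / sin(dip) = 131 / sin(46.2°) = 181.5 m
net slip = dip-slip / sin(rake) = 181.5 / sin(32.1°) = 341.6 m
rate = 341.6 m / 499 ka = 0.000684 m/yr = 684 m/Myr

684 m/Myr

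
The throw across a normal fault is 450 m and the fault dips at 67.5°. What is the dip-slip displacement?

dip-slip = throw / sin(dip) = 450 / sin(67.5°) = 487 m

487 m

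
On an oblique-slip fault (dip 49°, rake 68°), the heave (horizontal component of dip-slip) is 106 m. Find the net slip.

174 m

dip-slip = heave / cos(dip) = 106 / cos(49°) = 161.6 m
net slip = dip-slip / sin(rake) = 161.6 / sin(68°) = 174 m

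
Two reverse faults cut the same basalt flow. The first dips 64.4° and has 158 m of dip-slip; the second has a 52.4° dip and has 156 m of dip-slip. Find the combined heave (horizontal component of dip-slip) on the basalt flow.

heave_A = 158 × cos(64.4°) = 68.27 m
heave_B = 156 × cos(52.4°) = 95.18 m
total = 68.27 + 95.18 = 163 m

163 m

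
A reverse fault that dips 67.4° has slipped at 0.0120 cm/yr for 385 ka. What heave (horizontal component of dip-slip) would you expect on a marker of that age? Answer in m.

17.8 m

dip-slip = rate × time = 0.0120 cm/yr × 385 ka = 46.20 m
heave = dip-slip × cos(dip) = 46.20 × cos(67.4°) = 17.8 m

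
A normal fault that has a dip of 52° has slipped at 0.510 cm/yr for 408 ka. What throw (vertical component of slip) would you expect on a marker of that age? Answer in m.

dip-slip = rate × time = 0.510 cm/yr × 408 ka = 2081 m
throw = dip-slip × sin(dip) = 2081 × sin(52°) = 1640 m

1640 m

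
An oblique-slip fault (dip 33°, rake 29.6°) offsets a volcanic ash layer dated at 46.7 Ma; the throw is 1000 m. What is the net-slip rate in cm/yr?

dip-slip = throw / sin(dip) = 1000 / sin(33°) = 1836 m
net slip = dip-slip / sin(rake) = 1836 / sin(29.6°) = 3717 m
rate = 3717 m / 46.7 Ma = 0.0000796 m/yr = 0.00796 cm/yr

0.00796 cm/yr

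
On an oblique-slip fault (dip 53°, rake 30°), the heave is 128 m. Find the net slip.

dip-slip = heave / cos(dip) = 128 / cos(53°) = 212.7 m
net slip = dip-slip / sin(rake) = 212.7 / sin(30°) = 425 m

425 m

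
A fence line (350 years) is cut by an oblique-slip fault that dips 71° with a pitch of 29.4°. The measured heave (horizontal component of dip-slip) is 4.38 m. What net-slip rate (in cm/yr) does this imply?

dip-slip = heave / cos(dip) = 4.38 / cos(71°) = 13.45 m
net slip = dip-slip / sin(rake) = 13.45 / sin(29.4°) = 27.41 m
rate = 27.41 m / 350 years = 0.0783 m/yr = 7.83 cm/yr

7.83 cm/yr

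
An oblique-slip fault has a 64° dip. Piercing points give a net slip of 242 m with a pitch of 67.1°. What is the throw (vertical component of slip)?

200 m

dip-slip = net slip × sin(rake) = 242 m × sin(67.1°) = 222.9 m
throw = dip-slip × sin(dip) = 222.9 × sin(64°) = 200 m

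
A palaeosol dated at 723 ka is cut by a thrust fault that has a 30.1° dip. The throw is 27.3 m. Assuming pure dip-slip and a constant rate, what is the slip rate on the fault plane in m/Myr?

dip-slip = throw / sin(dip) = 27.3 m / sin(30.1°) = 54.44 m
rate = 54.44 m / 723 ka = 0.0000753 m/yr = 75.3 m/Myr

75.3 m/Myr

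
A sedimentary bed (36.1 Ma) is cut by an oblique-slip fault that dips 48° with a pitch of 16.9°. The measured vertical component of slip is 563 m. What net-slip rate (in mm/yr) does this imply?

dip-slip = throw / sin(dip) = 563 / sin(48°) = 757.6 m
net slip = dip-slip / sin(rake) = 757.6 / sin(16.9°) = 2606 m
rate = 2606 m / 36.1 Ma = 0.0000722 m/yr = 0.0722 mm/yr

0.0722 mm/yr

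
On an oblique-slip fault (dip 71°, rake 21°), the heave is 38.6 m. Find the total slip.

331 m

dip-slip = heave / cos(dip) = 38.6 / cos(71°) = 118.6 m
net slip = dip-slip / sin(rake) = 118.6 / sin(21°) = 331 m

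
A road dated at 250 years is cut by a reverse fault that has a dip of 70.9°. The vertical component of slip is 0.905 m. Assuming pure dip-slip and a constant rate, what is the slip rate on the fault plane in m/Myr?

3830 m/Myr

dip-slip = throw / sin(dip) = 0.905 m / sin(70.9°) = 0.9577 m
rate = 0.9577 m / 250 years = 0.00383 m/yr = 3830 m/Myr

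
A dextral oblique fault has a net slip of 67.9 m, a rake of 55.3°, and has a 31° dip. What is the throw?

dip-slip = net slip × sin(rake) = 67.9 m × sin(55.3°) = 55.82 m
throw = dip-slip × sin(dip) = 55.82 × sin(31°) = 28.8 m

28.8 m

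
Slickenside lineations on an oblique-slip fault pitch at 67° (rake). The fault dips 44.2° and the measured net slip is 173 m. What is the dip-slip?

159 m

dip-slip = net slip × sin(rake) = 173 m × sin(67°) = 159 m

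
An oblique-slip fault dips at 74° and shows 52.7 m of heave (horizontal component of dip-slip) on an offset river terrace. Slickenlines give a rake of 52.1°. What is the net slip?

242 m

dip-slip = heave / cos(dip) = 52.7 / cos(74°) = 191.2 m
net slip = dip-slip / sin(rake) = 191.2 / sin(52.1°) = 242 m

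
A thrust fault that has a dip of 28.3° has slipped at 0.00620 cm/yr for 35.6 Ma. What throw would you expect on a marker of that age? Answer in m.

1050 m

dip-slip = rate × time = 0.00620 cm/yr × 35.6 Ma = 2207 m
throw = dip-slip × sin(dip) = 2207 × sin(28.3°) = 1050 m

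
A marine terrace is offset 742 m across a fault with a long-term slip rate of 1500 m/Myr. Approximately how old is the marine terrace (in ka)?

495 ka

age = offset / rate = 742 m / (1500 m/Myr) = 495000 yr = 495 ka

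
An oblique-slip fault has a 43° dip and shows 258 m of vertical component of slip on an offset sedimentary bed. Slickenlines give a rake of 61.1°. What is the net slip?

432 m

dip-slip = throw / sin(dip) = 258 / sin(43°) = 378.3 m
net slip = dip-slip / sin(rake) = 378.3 / sin(61.1°) = 432 m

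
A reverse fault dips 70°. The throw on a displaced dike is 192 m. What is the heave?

69.9 m

heave = throw / tan(dip) = 192 / tan(70°) = 69.9 m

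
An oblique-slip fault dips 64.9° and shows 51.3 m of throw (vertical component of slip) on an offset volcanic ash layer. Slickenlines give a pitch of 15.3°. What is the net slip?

215 m

dip-slip = throw / sin(dip) = 51.3 / sin(64.9°) = 56.65 m
net slip = dip-slip / sin(rake) = 56.65 / sin(15.3°) = 215 m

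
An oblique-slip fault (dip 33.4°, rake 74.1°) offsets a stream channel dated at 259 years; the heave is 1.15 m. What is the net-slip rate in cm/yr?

0.553 cm/yr

dip-slip = heave / cos(dip) = 1.15 / cos(33.4°) = 1.377 m
net slip = dip-slip / sin(rake) = 1.377 / sin(74.1°) = 1.432 m
rate = 1.432 m / 259 years = 0.00553 m/yr = 0.553 cm/yr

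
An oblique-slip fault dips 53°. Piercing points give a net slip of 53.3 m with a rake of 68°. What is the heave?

dip-slip = net slip × sin(rake) = 53.3 m × sin(68°) = 49.42 m
heave = dip-slip × cos(dip) = 49.42 × cos(53°) = 29.7 m

29.7 m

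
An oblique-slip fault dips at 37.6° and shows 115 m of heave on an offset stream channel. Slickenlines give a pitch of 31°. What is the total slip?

dip-slip = heave / cos(dip) = 115 / cos(37.6°) = 145.1 m
net slip = dip-slip / sin(rake) = 145.1 / sin(31°) = 282 m

282 m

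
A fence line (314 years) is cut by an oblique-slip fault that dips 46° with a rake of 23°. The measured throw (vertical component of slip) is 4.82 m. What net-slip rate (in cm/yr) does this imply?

5.46 cm/yr

dip-slip = throw / sin(dip) = 4.82 / sin(46°) = 6.701 m
net slip = dip-slip / sin(rake) = 6.701 / sin(23°) = 17.15 m
rate = 17.15 m / 314 years = 0.0546 m/yr = 5.46 cm/yr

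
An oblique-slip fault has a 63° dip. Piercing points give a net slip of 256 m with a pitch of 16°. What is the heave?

dip-slip = net slip × sin(rake) = 256 m × sin(16°) = 70.56 m
heave = dip-slip × cos(dip) = 70.56 × cos(63°) = 32 m

32 m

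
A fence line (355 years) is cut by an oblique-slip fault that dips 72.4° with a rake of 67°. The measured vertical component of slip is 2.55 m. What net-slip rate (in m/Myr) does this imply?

dip-slip = throw / sin(dip) = 2.55 / sin(72.4°) = 2.675 m
net slip = dip-slip / sin(rake) = 2.675 / sin(67°) = 2.906 m
rate = 2.906 m / 355 years = 0.00819 m/yr = 8190 m/Myr

8190 m/Myr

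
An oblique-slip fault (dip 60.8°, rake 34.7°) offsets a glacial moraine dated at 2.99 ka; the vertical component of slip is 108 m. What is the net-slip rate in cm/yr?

7.27 cm/yr

dip-slip = throw / sin(dip) = 108 / sin(60.8°) = 123.7 m
net slip = dip-slip / sin(rake) = 123.7 / sin(34.7°) = 217.3 m
rate = 217.3 m / 2.99 ka = 0.0727 m/yr = 7.27 cm/yr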